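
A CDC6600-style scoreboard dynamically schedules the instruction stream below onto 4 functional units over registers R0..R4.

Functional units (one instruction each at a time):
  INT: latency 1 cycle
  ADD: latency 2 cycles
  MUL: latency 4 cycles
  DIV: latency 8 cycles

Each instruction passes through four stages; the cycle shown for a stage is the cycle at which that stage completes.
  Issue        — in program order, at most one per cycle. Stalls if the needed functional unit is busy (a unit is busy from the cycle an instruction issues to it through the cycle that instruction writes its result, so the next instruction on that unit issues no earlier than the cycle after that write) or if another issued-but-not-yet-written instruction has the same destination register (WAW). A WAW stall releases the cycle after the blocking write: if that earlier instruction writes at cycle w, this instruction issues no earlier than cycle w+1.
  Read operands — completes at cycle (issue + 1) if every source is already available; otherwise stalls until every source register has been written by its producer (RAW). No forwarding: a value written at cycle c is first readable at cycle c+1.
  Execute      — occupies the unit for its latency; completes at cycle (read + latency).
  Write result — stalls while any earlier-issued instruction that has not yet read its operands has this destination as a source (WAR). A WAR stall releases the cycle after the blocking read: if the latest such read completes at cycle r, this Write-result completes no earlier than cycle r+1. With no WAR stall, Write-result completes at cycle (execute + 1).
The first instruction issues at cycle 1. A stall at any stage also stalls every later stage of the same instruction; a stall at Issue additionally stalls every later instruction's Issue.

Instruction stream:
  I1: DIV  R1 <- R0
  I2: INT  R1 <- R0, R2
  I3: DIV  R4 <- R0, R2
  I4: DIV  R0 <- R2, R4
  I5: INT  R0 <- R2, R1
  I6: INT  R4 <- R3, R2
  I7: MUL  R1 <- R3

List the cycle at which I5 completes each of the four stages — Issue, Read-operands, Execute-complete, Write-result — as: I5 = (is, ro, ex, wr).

I1: IS=1 RO=2 EX=10 WR=11
I2: IS=12 RO=13 EX=14 WR=15  [WAW R1: wait I1 write@11]
I3: IS=13 RO=14 EX=22 WR=23
I4: IS=24 RO=25 EX=33 WR=34  [struct: DIV busy until I3 writes@23]
I5: IS=35 RO=36 EX=37 WR=38  [WAW R0: wait I4 write@34]
I6: IS=39 RO=40 EX=41 WR=42  [struct: INT busy until I5 writes@38]
I7: IS=40 RO=41 EX=45 WR=46

I5 = (35, 36, 37, 38)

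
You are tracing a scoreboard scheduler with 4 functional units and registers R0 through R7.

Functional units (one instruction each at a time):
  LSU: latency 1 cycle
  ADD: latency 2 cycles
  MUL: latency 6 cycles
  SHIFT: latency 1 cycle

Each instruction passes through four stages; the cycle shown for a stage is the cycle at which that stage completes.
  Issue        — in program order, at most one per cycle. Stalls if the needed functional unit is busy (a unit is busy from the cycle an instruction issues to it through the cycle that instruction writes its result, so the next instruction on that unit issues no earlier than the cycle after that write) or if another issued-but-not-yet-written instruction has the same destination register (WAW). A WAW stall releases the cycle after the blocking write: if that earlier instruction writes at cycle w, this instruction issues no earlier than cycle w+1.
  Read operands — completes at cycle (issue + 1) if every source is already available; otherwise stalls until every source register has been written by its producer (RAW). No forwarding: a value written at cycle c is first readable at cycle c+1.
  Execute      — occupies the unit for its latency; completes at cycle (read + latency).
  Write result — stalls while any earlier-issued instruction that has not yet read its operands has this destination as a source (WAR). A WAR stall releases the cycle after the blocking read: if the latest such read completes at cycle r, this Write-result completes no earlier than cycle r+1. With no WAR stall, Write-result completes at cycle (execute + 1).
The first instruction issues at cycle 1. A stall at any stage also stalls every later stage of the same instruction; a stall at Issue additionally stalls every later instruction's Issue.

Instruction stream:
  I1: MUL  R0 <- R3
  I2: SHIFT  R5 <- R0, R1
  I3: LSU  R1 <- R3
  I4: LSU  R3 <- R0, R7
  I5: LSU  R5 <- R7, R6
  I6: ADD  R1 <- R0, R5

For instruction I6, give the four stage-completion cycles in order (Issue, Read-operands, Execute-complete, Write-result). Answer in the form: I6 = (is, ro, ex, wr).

I1  is:1  ro:2  ex:8  wr:9
I2  is:2  ro:10  ex:11  wr:12  — RAW R0: wait I1 write@9
I3  is:3  ro:4  ex:5  wr:11  — WAR R1: wait I2 read@10
I4  is:12  ro:13  ex:14  wr:15  — struct: LSU busy until I3 writes@11
I5  is:16  ro:17  ex:18  wr:19  — struct: LSU busy until I4 writes@15
I6  is:17  ro:20  ex:22  wr:23  — RAW R5: wait I5 write@19

I6 = (17, 20, 22, 23)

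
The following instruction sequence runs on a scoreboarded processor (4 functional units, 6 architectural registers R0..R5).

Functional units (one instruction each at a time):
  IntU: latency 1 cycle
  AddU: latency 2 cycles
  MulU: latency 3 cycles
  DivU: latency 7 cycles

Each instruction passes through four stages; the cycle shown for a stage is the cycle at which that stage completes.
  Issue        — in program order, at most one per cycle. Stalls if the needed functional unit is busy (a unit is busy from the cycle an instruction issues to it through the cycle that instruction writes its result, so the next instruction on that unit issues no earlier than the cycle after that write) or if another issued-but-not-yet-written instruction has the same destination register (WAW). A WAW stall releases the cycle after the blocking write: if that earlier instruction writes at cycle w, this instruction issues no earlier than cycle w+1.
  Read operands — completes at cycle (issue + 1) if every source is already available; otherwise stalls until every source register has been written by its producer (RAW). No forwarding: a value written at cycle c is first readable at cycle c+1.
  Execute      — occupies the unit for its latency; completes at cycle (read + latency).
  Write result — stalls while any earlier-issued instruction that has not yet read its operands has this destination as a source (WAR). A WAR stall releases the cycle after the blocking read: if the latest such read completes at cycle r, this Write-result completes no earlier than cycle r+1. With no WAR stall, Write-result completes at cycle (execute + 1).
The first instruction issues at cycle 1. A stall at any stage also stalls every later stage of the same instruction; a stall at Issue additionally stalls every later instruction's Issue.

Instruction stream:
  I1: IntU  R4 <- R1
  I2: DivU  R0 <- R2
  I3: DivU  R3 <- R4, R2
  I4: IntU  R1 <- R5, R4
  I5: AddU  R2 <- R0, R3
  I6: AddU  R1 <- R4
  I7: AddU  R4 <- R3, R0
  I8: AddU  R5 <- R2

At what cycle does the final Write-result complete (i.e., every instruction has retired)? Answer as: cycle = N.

cycle = 40

1) issue 1, read 2, done 3, write 4
2) issue 2, read 3, done 10, write 11
3) issue 12, read 13, done 20, write 21  <struct: DivU busy until I2 writes@11>
4) issue 13, read 14, done 15, write 16
5) issue 14, read 22, done 24, write 25  <RAW R3: wait I3 write@21>
6) issue 26, read 27, done 29, write 30  <struct: AddU busy until I5 writes@25>
7) issue 31, read 32, done 34, write 35  <struct: AddU busy until I6 writes@30>
8) issue 36, read 37, done 39, write 40  <struct: AddU busy until I7 writes@35>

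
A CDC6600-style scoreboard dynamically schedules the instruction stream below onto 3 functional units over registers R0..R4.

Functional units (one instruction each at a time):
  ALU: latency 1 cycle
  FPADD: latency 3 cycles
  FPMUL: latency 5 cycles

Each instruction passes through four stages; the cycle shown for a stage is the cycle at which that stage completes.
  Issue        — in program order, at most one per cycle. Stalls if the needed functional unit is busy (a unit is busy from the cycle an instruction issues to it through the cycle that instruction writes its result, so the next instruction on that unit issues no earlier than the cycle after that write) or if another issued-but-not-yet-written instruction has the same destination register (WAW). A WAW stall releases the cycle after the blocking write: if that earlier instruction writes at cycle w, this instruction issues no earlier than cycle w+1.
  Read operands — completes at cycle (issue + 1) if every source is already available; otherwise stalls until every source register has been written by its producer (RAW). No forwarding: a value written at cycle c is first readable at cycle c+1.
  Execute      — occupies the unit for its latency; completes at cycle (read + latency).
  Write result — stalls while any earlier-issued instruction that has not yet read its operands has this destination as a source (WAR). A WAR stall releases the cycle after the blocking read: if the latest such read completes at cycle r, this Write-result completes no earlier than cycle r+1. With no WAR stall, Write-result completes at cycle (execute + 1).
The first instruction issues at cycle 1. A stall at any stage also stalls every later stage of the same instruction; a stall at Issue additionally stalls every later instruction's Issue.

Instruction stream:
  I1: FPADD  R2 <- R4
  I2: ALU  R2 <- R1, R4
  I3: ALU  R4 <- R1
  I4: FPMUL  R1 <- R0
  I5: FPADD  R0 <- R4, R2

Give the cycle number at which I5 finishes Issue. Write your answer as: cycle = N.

cycle 1: I1 issues→FPADD
cycle 2: I1 reads
cycle 5: I1 exec-done
cycle 6: I1 writes R2
cycle 7: I2 issues→ALU
cycle 8: I2 reads
cycle 9: I2 exec-done
cycle 10: I2 writes R2
cycle 11: I3 issues→ALU
cycle 12: I3 reads; I4 issues→FPMUL
cycle 13: I3 exec-done; I4 reads; I5 issues→FPADD
cycle 14: I3 writes R4
cycle 15: I5 reads
cycle 18: I4 exec-done; I5 exec-done
cycle 19: I4 writes R1; I5 writes R0

cycle = 13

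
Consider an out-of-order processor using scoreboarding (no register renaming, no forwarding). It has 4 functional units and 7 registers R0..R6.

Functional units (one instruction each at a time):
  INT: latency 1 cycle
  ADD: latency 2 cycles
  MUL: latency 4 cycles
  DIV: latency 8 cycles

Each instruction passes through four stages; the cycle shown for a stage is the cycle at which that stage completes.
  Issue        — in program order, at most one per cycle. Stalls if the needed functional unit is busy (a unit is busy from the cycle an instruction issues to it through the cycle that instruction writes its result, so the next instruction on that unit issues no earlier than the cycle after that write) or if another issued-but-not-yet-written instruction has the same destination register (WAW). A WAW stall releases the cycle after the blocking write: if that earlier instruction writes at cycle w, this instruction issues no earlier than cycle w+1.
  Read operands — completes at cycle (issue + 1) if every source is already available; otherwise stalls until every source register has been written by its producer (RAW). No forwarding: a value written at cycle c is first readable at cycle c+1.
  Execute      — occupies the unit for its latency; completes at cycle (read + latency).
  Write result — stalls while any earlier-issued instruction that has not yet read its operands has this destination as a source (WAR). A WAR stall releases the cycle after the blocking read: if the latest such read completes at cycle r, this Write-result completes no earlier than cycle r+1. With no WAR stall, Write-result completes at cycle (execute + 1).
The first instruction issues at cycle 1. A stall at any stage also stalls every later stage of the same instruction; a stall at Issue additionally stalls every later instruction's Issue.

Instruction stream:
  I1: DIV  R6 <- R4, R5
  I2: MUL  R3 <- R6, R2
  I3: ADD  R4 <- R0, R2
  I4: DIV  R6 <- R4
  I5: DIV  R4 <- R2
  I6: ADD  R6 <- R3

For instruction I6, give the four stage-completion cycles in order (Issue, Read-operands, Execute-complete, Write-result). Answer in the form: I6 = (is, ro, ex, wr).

I6 = (24, 25, 27, 28)

cycle 1: issue I1 (DIV)
cycle 2: I1 read-ops; issue I2 (MUL)
cycle 3: issue I3 (ADD)
cycle 4: I3 read-ops
cycle 6: I3 finished on ADD
cycle 7: I3→R4
cycle 10: I1 finished on DIV
cycle 11: I1→R6
cycle 12: I2 read-ops; issue I4 (DIV)
cycle 13: I4 read-ops
cycle 16: I2 finished on MUL
cycle 17: I2→R3
cycle 21: I4 finished on DIV
cycle 22: I4→R6
cycle 23: issue I5 (DIV)
cycle 24: I5 read-ops; issue I6 (ADD)
cycle 25: I6 read-ops
cycle 27: I6 finished on ADD
cycle 28: I6→R6
cycle 32: I5 finished on DIV
cycle 33: I5→R4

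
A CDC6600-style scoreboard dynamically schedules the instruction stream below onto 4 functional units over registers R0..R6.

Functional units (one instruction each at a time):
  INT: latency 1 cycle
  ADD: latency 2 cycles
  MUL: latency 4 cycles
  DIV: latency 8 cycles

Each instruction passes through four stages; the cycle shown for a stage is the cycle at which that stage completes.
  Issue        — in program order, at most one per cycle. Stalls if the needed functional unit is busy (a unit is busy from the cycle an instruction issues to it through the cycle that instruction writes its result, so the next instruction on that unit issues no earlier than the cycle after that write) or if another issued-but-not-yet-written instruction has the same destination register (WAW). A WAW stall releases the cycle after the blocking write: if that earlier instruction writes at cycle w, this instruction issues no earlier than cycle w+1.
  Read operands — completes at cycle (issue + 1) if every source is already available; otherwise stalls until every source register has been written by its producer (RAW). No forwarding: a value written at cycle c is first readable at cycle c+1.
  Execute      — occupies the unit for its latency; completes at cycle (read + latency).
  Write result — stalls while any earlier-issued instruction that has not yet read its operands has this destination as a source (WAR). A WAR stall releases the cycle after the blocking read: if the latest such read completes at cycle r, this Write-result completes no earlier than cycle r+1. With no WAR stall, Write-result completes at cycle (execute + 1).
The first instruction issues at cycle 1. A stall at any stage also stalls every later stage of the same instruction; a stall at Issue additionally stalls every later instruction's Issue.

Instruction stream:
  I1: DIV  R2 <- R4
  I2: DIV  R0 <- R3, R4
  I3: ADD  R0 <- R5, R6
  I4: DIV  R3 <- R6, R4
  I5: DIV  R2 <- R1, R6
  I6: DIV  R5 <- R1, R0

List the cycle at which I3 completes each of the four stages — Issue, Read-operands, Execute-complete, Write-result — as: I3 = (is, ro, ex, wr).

I3 = (23, 24, 26, 27)

I1 -> (1, 2, 10, 11)
I2 -> (12, 13, 21, 22)  // struct: DIV busy until I1 writes@11
I3 -> (23, 24, 26, 27)  // WAW R0: wait I2 write@22
I4 -> (24, 25, 33, 34)
I5 -> (35, 36, 44, 45)  // struct: DIV busy until I4 writes@34
I6 -> (46, 47, 55, 56)  // struct: DIV busy until I5 writes@45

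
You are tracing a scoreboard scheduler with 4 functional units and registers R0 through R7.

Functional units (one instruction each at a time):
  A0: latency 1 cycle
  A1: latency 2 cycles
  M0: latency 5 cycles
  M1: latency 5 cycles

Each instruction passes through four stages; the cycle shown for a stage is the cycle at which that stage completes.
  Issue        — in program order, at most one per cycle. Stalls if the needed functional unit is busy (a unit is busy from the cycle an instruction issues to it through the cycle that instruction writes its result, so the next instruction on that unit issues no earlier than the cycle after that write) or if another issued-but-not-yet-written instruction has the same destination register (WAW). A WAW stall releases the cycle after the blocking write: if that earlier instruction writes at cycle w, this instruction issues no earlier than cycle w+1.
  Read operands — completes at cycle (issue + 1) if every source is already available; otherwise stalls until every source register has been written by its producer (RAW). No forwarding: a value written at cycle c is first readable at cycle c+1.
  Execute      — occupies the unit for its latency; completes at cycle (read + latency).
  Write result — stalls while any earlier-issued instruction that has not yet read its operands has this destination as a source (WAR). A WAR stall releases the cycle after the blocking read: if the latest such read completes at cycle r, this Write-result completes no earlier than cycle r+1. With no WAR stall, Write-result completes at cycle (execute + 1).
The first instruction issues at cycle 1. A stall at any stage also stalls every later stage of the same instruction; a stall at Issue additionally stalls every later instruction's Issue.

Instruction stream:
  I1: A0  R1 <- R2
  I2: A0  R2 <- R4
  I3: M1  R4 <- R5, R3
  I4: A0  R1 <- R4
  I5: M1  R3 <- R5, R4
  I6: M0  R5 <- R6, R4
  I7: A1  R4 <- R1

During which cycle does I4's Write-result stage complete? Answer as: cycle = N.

I1 -> (1, 2, 3, 4)
I2 -> (5, 6, 7, 8)  // struct: A0 busy until I1 writes@4
I3 -> (6, 7, 12, 13)
I4 -> (9, 14, 15, 16)  // struct: A0 busy until I2 writes@8, RAW R4: wait I3 write@13
I5 -> (14, 15, 20, 21)  // struct: M1 busy until I3 writes@13
I6 -> (15, 16, 21, 22)
I7 -> (16, 17, 19, 20)

cycle = 16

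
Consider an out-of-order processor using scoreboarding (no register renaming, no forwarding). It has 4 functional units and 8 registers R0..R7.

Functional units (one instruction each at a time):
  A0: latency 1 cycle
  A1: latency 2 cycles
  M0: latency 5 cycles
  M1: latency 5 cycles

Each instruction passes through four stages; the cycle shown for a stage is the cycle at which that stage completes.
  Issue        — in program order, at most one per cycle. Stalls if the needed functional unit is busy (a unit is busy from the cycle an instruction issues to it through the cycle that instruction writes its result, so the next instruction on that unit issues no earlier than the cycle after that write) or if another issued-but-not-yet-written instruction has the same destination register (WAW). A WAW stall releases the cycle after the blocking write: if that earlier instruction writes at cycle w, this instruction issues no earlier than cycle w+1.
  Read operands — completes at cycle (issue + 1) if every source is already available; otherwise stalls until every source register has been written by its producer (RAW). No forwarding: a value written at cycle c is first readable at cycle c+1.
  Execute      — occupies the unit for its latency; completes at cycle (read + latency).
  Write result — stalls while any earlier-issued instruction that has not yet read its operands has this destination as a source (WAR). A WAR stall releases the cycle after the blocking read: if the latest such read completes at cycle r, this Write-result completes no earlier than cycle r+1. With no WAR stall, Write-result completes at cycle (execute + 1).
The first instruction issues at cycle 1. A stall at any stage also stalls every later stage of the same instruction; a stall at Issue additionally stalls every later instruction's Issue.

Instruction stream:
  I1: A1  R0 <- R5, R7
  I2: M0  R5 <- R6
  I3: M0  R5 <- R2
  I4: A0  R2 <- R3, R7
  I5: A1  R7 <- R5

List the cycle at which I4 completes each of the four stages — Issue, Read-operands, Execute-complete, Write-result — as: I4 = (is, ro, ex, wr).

I1 -> (1, 2, 4, 5)
I2 -> (2, 3, 8, 9)
I3 -> (10, 11, 16, 17)  // struct: M0 busy until I2 writes@9
I4 -> (11, 12, 13, 14)
I5 -> (12, 18, 20, 21)  // RAW R5: wait I3 write@17

I4 = (11, 12, 13, 14)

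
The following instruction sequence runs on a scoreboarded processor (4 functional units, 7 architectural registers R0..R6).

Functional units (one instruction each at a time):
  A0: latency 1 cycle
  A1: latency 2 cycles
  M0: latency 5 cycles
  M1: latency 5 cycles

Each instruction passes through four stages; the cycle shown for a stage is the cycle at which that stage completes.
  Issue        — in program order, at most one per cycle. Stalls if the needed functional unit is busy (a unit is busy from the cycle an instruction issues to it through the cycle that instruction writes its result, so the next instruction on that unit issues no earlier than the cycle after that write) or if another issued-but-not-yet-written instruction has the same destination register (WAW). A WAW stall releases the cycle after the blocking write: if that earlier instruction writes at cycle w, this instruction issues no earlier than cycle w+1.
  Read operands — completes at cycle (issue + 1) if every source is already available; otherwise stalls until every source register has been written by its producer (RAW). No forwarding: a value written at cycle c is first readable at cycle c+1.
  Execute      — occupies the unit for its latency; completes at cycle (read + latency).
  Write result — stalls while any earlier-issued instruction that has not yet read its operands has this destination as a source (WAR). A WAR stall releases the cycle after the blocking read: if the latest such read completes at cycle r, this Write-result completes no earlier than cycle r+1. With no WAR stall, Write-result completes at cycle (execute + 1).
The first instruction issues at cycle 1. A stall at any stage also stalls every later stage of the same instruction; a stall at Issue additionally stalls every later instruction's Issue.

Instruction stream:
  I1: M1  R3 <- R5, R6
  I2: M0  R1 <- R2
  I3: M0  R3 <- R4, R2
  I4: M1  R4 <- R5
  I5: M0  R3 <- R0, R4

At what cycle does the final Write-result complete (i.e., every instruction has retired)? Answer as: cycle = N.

[I1] 1/2/7/8
[I2] 2/3/8/9
[I3] 10/11/16/17  (struct: M0 busy until I2 writes@9)
[I4] 11/12/17/18
[I5] 18/19/24/25  (struct: M0 busy until I3 writes@17)

cycle = 25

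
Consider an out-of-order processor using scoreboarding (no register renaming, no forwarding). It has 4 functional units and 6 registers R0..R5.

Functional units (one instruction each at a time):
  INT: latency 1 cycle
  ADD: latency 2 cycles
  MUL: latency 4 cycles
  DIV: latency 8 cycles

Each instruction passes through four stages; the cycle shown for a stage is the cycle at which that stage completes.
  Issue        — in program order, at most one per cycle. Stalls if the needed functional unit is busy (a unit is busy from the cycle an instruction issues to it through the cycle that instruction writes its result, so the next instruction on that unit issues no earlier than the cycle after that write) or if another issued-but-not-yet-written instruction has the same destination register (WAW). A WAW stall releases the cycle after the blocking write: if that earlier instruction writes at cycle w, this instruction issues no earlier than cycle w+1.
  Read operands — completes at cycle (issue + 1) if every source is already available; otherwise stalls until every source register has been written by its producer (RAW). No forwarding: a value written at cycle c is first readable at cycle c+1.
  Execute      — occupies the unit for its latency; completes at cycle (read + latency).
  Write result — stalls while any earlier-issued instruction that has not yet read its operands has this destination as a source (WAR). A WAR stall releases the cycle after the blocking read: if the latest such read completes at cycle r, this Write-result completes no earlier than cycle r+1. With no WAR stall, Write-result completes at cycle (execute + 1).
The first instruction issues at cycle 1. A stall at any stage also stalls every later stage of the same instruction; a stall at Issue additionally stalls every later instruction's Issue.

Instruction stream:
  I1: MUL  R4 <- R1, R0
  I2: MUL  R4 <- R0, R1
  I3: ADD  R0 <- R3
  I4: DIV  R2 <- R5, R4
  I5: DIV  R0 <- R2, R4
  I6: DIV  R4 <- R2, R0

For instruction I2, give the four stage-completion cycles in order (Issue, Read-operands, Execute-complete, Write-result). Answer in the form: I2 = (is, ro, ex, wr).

[I1] 1/2/6/7
[I2] 8/9/13/14  (struct: MUL busy until I1 writes@7)
[I3] 9/10/12/13
[I4] 10/15/23/24  (RAW R4: wait I2 write@14)
[I5] 25/26/34/35  (struct: DIV busy until I4 writes@24)
[I6] 36/37/45/46  (struct: DIV busy until I5 writes@35)

I2 = (8, 9, 13, 14)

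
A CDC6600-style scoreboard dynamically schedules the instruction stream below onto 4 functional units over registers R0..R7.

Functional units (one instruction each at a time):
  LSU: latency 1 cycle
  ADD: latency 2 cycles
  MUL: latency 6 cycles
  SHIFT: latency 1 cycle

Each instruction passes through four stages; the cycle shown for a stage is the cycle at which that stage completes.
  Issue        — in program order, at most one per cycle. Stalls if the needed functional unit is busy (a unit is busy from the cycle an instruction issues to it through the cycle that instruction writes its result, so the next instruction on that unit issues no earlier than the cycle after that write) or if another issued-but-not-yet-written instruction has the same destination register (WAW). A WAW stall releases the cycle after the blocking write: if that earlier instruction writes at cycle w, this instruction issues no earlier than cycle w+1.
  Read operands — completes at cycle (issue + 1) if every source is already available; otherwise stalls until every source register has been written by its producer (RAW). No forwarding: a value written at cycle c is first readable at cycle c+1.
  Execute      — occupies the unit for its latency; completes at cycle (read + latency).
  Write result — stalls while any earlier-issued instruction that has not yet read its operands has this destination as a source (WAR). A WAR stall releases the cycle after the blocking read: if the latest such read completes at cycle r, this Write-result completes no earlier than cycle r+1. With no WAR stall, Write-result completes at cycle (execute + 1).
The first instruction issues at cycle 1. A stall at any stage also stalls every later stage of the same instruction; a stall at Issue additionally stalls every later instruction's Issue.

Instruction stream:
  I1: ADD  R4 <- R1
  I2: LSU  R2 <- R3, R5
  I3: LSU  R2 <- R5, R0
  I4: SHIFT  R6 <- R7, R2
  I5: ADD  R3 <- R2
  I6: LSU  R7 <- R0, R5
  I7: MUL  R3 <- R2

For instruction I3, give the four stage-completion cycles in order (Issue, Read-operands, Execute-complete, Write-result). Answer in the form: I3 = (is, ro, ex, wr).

I3 = (6, 7, 8, 9)

cycle 1: issue I1 (ADD)
cycle 2: I1 read-ops | issue I2 (LSU)
cycle 3: I2 read-ops
cycle 4: I1 finished on ADD | I2 finished on LSU
cycle 5: I1→R4 | I2→R2
cycle 6: issue I3 (LSU)
cycle 7: I3 read-ops | issue I4 (SHIFT)
cycle 8: I3 finished on LSU | issue I5 (ADD)
cycle 9: I3→R2
cycle 10: I4 read-ops | I5 read-ops | issue I6 (LSU)
cycle 11: I4 finished on SHIFT | I6 read-ops
cycle 12: I4→R6 | I5 finished on ADD | I6 finished on LSU
cycle 13: I5→R3 | I6→R7
cycle 14: issue I7 (MUL)
cycle 15: I7 read-ops
cycle 21: I7 finished on MUL
cycle 22: I7→R3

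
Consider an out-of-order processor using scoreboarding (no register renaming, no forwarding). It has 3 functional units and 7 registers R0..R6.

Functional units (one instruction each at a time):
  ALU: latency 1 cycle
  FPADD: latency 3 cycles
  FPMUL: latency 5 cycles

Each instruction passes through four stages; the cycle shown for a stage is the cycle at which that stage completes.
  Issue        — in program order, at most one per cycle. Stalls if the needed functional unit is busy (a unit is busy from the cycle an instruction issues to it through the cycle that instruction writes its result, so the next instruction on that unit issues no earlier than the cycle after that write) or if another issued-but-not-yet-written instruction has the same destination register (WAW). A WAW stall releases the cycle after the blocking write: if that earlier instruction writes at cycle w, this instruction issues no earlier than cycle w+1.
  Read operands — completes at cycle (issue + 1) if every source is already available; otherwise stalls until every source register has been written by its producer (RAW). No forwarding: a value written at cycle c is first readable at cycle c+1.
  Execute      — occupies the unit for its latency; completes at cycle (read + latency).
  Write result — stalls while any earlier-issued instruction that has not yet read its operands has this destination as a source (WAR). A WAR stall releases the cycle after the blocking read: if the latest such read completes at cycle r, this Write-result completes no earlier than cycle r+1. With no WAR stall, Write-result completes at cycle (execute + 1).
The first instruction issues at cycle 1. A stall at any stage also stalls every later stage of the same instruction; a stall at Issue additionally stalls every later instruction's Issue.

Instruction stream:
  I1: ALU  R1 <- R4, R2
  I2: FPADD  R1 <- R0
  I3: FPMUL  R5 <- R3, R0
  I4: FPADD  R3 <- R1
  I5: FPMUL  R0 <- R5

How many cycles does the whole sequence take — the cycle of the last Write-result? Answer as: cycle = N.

cycle = 21

[1] I1 issues→ALU
[2] I1 reads
[3] I1 exec-done
[4] I1 writes R1
[5] I2 issues→FPADD
[6] I2 reads | I3 issues→FPMUL
[7] I3 reads
[9] I2 exec-done
[10] I2 writes R1
[11] I4 issues→FPADD
[12] I3 exec-done | I4 reads
[13] I3 writes R5
[14] I5 issues→FPMUL
[15] I4 exec-done | I5 reads
[16] I4 writes R3
[20] I5 exec-done
[21] I5 writes R0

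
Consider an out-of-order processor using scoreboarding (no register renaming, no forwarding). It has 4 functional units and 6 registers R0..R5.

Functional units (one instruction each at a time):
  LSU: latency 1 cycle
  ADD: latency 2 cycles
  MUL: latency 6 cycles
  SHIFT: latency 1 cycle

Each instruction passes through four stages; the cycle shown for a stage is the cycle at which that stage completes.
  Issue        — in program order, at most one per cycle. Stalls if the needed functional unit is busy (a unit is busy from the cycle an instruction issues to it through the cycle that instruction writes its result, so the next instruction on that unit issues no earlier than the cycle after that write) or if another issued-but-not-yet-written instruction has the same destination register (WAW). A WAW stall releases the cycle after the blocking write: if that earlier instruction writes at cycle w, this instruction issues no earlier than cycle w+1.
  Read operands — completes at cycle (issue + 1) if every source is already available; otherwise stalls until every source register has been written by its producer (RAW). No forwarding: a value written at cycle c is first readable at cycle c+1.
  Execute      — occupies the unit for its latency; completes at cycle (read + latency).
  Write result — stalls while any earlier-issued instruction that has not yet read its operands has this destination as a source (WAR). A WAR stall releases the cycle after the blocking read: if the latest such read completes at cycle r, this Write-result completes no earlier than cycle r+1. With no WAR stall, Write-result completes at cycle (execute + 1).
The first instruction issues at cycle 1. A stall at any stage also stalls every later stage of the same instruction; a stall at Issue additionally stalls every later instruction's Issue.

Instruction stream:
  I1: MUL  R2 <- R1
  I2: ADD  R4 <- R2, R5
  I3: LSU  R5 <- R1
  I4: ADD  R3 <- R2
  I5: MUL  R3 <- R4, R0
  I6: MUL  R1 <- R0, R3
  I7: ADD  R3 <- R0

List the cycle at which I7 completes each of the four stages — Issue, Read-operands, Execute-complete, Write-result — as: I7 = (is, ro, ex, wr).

I7 = (29, 30, 32, 33)

t=1  I1 dispatched to MUL
t=2  I1 operands ready; I2 dispatched to ADD
t=3  I3 dispatched to LSU
t=4  I3 operands ready
t=5  I3 complete
t=8  I1 complete
t=9  R2←I1
t=10  I2 operands ready
t=11  R5←I3
t=12  I2 complete
t=13  R4←I2
t=14  I4 dispatched to ADD
t=15  I4 operands ready
t=17  I4 complete
t=18  R3←I4
t=19  I5 dispatched to MUL
t=20  I5 operands ready
t=26  I5 complete
t=27  R3←I5
t=28  I6 dispatched to MUL
t=29  I6 operands ready; I7 dispatched to ADD
t=30  I7 operands ready
t=32  I7 complete
t=33  R3←I7
t=35  I6 complete
t=36  R1←I6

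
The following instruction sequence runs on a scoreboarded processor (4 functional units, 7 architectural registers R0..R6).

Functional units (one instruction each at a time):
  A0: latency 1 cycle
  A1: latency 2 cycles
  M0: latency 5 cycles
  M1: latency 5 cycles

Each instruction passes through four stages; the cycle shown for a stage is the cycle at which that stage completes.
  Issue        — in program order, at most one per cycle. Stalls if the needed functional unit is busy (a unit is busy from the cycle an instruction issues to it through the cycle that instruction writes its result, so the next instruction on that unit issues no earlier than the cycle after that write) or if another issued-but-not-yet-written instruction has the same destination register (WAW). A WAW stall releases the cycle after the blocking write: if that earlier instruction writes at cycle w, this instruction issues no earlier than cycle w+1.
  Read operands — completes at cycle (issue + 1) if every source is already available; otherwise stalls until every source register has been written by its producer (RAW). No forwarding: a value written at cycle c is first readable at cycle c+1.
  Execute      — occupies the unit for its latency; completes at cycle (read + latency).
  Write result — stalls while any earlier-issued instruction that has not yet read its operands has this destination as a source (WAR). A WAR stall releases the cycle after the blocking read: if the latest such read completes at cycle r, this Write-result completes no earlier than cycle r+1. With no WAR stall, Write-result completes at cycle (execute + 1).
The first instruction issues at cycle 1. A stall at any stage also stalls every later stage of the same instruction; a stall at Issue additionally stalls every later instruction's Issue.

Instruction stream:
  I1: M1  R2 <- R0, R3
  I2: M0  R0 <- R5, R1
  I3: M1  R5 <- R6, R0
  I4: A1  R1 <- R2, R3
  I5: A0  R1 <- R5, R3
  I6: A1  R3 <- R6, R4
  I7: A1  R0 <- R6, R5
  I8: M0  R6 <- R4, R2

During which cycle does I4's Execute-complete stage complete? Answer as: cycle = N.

cycle = 13

[I1] 1/2/7/8
[I2] 2/3/8/9
[I3] 9/10/15/16  (struct: M1 busy until I1 writes@8)
[I4] 10/11/13/14
[I5] 15/17/18/19  (WAW R1: wait I4 write@14; RAW R5: wait I3 write@16)
[I6] 16/17/19/20
[I7] 21/22/24/25  (struct: A1 busy until I6 writes@20)
[I8] 22/23/28/29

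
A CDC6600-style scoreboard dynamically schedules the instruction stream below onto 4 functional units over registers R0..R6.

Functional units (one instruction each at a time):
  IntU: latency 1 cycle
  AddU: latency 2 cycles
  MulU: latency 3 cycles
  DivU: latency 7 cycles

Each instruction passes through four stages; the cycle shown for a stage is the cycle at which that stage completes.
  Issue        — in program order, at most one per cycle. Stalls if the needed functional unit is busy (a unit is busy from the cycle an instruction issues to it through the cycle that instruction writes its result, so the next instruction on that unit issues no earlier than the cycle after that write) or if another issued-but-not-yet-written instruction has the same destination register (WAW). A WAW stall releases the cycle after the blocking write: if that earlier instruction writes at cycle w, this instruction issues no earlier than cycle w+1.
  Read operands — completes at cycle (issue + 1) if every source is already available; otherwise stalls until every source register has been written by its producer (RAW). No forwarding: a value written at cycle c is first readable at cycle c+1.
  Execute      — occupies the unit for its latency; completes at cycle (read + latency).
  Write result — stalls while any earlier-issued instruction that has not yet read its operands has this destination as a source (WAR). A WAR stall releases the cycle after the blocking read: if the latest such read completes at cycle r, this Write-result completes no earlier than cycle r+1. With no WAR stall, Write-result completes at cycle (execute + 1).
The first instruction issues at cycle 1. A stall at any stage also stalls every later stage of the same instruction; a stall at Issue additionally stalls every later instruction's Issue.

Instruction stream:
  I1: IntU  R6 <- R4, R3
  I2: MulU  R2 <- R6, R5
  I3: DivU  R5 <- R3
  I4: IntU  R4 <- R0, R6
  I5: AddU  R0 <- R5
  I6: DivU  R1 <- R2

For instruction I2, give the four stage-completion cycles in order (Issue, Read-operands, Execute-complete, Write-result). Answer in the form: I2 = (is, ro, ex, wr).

I2 = (2, 5, 8, 9)

I1 -> (1, 2, 3, 4)
I2 -> (2, 5, 8, 9)  // RAW R6: wait I1 write@4
I3 -> (3, 4, 11, 12)
I4 -> (5, 6, 7, 8)  // struct: IntU busy until I1 writes@4
I5 -> (6, 13, 15, 16)  // RAW R5: wait I3 write@12
I6 -> (13, 14, 21, 22)  // struct: DivU busy until I3 writes@12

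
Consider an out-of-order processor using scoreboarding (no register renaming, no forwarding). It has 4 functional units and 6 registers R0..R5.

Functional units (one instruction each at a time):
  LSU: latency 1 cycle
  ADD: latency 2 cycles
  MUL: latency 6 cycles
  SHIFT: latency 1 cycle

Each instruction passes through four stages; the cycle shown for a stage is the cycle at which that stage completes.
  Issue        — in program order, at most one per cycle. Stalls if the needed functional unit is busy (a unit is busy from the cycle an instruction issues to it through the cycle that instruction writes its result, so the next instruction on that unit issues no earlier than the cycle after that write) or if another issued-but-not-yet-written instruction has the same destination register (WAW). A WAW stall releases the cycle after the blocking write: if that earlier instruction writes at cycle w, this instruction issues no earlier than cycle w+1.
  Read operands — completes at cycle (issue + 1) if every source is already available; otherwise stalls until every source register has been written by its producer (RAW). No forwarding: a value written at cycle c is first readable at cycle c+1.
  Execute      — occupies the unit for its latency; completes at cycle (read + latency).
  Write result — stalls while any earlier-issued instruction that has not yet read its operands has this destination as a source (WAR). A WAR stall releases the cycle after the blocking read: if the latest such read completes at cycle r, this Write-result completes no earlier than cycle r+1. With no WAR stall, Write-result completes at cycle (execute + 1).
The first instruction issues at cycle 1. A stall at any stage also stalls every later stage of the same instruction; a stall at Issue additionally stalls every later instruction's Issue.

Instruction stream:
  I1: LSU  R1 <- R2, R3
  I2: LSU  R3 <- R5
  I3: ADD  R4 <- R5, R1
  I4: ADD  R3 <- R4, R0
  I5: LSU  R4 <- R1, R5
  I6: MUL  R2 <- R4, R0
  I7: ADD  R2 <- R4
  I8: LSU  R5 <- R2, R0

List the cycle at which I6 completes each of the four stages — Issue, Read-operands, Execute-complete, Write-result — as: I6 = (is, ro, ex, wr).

I6 = (13, 16, 22, 23)

t=1  I1→LSU
t=2  I1 RO
t=3  I1 EX
t=4  I1 WR R1
t=5  I2→LSU
t=6  I2 RO; I3→ADD
t=7  I2 EX; I3 RO
t=8  I2 WR R3
t=9  I3 EX
t=10  I3 WR R4
t=11  I4→ADD
t=12  I4 RO; I5→LSU
t=13  I5 RO; I6→MUL
t=14  I4 EX; I5 EX
t=15  I4 WR R3; I5 WR R4
t=16  I6 RO
t=22  I6 EX
t=23  I6 WR R2
t=24  I7→ADD
t=25  I7 RO; I8→LSU
t=27  I7 EX
t=28  I7 WR R2
t=29  I8 RO
t=30  I8 EX
t=31  I8 WR R5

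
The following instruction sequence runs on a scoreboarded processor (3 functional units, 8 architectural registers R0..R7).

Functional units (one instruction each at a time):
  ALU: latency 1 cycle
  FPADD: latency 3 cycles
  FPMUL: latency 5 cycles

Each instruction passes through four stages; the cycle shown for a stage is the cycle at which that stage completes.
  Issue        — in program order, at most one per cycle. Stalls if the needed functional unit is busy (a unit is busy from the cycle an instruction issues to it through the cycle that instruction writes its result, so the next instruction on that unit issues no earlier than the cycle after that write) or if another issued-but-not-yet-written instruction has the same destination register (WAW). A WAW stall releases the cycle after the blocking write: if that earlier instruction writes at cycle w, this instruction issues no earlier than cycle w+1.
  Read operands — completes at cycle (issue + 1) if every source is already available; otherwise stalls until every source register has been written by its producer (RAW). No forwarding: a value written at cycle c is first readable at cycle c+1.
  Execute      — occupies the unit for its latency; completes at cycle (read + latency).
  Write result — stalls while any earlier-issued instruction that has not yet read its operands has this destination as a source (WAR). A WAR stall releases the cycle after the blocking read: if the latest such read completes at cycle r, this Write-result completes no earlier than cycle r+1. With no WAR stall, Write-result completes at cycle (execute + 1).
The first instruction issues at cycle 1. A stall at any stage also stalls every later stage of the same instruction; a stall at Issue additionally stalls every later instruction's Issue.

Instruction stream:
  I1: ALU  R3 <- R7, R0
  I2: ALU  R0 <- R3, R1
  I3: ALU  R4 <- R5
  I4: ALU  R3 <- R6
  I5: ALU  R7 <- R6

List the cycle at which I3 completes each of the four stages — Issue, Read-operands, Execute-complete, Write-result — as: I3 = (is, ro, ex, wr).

I3 = (9, 10, 11, 12)

[I1] 1/2/3/4
[I2] 5/6/7/8  (struct: ALU busy until I1 writes@4)
[I3] 9/10/11/12  (struct: ALU busy until I2 writes@8)
[I4] 13/14/15/16  (struct: ALU busy until I3 writes@12)
[I5] 17/18/19/20  (struct: ALU busy until I4 writes@16)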